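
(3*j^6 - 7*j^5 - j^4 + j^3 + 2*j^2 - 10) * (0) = 0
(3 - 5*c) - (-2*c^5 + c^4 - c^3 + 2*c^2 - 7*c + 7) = 2*c^5 - c^4 + c^3 - 2*c^2 + 2*c - 4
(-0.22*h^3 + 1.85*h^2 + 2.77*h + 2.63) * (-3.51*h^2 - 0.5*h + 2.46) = 0.7722*h^5 - 6.3835*h^4 - 11.1889*h^3 - 6.0653*h^2 + 5.4992*h + 6.4698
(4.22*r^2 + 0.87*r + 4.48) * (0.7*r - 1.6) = 2.954*r^3 - 6.143*r^2 + 1.744*r - 7.168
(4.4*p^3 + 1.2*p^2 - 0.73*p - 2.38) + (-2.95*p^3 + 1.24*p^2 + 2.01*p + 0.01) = 1.45*p^3 + 2.44*p^2 + 1.28*p - 2.37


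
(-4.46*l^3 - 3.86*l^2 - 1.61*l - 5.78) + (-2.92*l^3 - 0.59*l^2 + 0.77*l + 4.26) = -7.38*l^3 - 4.45*l^2 - 0.84*l - 1.52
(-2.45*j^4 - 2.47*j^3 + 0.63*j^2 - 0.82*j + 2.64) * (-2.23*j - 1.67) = 5.4635*j^5 + 9.5996*j^4 + 2.72*j^3 + 0.7765*j^2 - 4.5178*j - 4.4088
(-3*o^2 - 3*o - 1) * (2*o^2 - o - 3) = -6*o^4 - 3*o^3 + 10*o^2 + 10*o + 3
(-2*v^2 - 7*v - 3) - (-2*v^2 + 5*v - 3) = -12*v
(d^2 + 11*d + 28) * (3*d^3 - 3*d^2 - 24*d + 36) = 3*d^5 + 30*d^4 + 27*d^3 - 312*d^2 - 276*d + 1008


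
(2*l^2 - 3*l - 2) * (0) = 0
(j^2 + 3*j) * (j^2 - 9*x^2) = j^4 + 3*j^3 - 9*j^2*x^2 - 27*j*x^2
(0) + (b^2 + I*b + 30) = b^2 + I*b + 30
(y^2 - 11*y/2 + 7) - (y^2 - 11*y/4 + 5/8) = 51/8 - 11*y/4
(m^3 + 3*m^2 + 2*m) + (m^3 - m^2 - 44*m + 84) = 2*m^3 + 2*m^2 - 42*m + 84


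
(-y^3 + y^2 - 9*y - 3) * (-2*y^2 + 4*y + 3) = 2*y^5 - 6*y^4 + 19*y^3 - 27*y^2 - 39*y - 9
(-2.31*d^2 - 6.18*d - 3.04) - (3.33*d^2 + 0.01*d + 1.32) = -5.64*d^2 - 6.19*d - 4.36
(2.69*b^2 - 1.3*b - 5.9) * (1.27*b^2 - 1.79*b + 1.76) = 3.4163*b^4 - 6.4661*b^3 - 0.4316*b^2 + 8.273*b - 10.384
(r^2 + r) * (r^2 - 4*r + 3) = r^4 - 3*r^3 - r^2 + 3*r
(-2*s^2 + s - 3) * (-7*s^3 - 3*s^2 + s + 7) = 14*s^5 - s^4 + 16*s^3 - 4*s^2 + 4*s - 21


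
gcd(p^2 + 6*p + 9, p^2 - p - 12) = p + 3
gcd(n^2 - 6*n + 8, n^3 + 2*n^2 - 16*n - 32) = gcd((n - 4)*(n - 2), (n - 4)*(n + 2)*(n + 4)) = n - 4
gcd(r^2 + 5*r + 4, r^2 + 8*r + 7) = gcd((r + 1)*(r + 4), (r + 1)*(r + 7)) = r + 1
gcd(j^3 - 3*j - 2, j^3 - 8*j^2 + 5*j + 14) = j^2 - j - 2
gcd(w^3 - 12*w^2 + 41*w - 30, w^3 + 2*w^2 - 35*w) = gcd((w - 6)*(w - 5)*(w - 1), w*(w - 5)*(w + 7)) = w - 5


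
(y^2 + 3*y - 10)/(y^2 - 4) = (y + 5)/(y + 2)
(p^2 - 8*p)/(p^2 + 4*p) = (p - 8)/(p + 4)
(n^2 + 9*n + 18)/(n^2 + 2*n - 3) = (n + 6)/(n - 1)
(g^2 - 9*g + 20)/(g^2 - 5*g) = (g - 4)/g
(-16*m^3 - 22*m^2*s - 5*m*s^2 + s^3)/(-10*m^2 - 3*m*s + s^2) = (-8*m^2 - 7*m*s + s^2)/(-5*m + s)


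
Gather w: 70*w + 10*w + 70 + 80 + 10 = 80*w + 160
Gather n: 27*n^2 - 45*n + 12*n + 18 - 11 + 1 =27*n^2 - 33*n + 8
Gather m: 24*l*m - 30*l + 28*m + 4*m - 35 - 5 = -30*l + m*(24*l + 32) - 40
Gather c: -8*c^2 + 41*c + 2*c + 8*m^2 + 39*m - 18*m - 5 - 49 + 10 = -8*c^2 + 43*c + 8*m^2 + 21*m - 44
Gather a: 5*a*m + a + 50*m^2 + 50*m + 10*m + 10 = a*(5*m + 1) + 50*m^2 + 60*m + 10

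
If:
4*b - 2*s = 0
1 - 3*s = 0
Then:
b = 1/6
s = 1/3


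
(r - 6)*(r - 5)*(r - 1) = r^3 - 12*r^2 + 41*r - 30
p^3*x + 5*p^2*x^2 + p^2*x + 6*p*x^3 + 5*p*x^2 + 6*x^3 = (p + 2*x)*(p + 3*x)*(p*x + x)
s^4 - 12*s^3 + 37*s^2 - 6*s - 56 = (s - 7)*(s - 4)*(s - 2)*(s + 1)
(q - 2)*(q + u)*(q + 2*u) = q^3 + 3*q^2*u - 2*q^2 + 2*q*u^2 - 6*q*u - 4*u^2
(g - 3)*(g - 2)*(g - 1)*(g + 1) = g^4 - 5*g^3 + 5*g^2 + 5*g - 6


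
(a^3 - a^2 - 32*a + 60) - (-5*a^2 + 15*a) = a^3 + 4*a^2 - 47*a + 60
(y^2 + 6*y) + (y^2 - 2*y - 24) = 2*y^2 + 4*y - 24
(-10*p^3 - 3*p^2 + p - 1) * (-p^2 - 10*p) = 10*p^5 + 103*p^4 + 29*p^3 - 9*p^2 + 10*p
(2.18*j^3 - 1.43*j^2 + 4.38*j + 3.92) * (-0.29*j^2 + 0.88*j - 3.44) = -0.6322*j^5 + 2.3331*j^4 - 10.0278*j^3 + 7.6368*j^2 - 11.6176*j - 13.4848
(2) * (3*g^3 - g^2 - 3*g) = 6*g^3 - 2*g^2 - 6*g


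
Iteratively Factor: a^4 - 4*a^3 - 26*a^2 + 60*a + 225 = (a + 3)*(a^3 - 7*a^2 - 5*a + 75) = (a - 5)*(a + 3)*(a^2 - 2*a - 15) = (a - 5)^2*(a + 3)*(a + 3)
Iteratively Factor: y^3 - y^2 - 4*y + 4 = (y + 2)*(y^2 - 3*y + 2) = (y - 1)*(y + 2)*(y - 2)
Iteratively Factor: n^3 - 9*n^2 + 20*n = (n - 5)*(n^2 - 4*n) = n*(n - 5)*(n - 4)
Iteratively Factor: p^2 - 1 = (p - 1)*(p + 1)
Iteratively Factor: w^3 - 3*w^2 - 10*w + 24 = (w - 4)*(w^2 + w - 6) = (w - 4)*(w - 2)*(w + 3)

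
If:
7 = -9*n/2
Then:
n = -14/9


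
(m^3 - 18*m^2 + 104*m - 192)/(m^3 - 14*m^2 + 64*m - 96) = (m - 8)/(m - 4)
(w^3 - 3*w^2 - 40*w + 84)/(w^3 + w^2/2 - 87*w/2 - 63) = 2*(w - 2)/(2*w + 3)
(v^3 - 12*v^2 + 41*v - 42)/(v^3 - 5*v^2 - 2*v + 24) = (v^2 - 9*v + 14)/(v^2 - 2*v - 8)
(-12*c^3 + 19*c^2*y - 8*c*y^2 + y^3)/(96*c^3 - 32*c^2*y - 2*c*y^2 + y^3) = (3*c^2 - 4*c*y + y^2)/(-24*c^2 + 2*c*y + y^2)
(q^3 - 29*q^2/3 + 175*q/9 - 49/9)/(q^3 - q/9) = (3*q^2 - 28*q + 49)/(q*(3*q + 1))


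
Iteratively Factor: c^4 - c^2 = (c - 1)*(c^3 + c^2) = (c - 1)*(c + 1)*(c^2) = c*(c - 1)*(c + 1)*(c)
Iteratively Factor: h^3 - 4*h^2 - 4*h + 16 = (h - 2)*(h^2 - 2*h - 8) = (h - 4)*(h - 2)*(h + 2)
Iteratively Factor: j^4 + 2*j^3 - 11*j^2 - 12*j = (j + 4)*(j^3 - 2*j^2 - 3*j) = (j - 3)*(j + 4)*(j^2 + j) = (j - 3)*(j + 1)*(j + 4)*(j)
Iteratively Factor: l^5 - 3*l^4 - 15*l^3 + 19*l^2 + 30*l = (l - 5)*(l^4 + 2*l^3 - 5*l^2 - 6*l) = (l - 5)*(l + 1)*(l^3 + l^2 - 6*l) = l*(l - 5)*(l + 1)*(l^2 + l - 6) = l*(l - 5)*(l - 2)*(l + 1)*(l + 3)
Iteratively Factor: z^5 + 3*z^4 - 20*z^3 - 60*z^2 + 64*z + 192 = (z + 3)*(z^4 - 20*z^2 + 64) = (z + 3)*(z + 4)*(z^3 - 4*z^2 - 4*z + 16) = (z - 2)*(z + 3)*(z + 4)*(z^2 - 2*z - 8) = (z - 2)*(z + 2)*(z + 3)*(z + 4)*(z - 4)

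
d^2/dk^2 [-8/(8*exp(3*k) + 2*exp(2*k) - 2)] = 16*(-2*(6*exp(k) + 1)^2*exp(2*k) + (9*exp(k) + 1)*(4*exp(3*k) + exp(2*k) - 1))*exp(2*k)/(4*exp(3*k) + exp(2*k) - 1)^3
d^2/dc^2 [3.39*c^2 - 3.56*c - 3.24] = 6.78000000000000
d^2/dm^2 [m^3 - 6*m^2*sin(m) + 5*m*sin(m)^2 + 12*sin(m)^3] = 6*m^2*sin(m) - 24*m*cos(m) + 10*m*cos(2*m) + 6*m - 21*sin(m) + 10*sin(2*m) + 27*sin(3*m)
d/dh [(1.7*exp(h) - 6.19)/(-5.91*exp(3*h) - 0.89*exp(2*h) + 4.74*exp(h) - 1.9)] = (20.094*exp(3*h) - 108.2357*exp(2*h) - 11.0182*exp(h) + 26.1106)*exp(h)/(34.9281*exp(6*h) + 10.5198*exp(5*h) - 55.2347*exp(4*h) + 14.0208*exp(3*h) + 25.8496*exp(2*h) - 18.012*exp(h) + 3.61)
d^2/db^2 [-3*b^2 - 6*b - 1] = -6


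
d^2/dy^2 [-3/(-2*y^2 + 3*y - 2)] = 6*(-4*y^2 + 6*y + (4*y - 3)^2 - 4)/(2*y^2 - 3*y + 2)^3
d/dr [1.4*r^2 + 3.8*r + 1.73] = 2.8*r + 3.8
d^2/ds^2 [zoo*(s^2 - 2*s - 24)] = zoo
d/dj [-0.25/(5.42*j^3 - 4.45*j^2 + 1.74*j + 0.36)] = (4.065*j^2 - 2.225*j + 0.435)/(5.42*j^3 - 4.45*j^2 + 1.74*j + 0.36)^2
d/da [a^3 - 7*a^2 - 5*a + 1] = 3*a^2 - 14*a - 5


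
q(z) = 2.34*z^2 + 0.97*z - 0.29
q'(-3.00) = -13.07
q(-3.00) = 17.86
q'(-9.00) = -41.15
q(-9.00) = 180.52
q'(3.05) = 15.24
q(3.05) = 24.44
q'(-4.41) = -19.67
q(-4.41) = 40.94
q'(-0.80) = -2.77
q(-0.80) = 0.43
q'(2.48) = 12.58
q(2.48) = 16.51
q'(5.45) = 26.48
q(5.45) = 74.50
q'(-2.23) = -9.47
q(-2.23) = 9.18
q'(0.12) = 1.53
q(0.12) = -0.14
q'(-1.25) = -4.88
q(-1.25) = 2.15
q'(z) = 4.68*z + 0.97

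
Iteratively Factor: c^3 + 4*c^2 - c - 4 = (c + 4)*(c^2 - 1) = (c + 1)*(c + 4)*(c - 1)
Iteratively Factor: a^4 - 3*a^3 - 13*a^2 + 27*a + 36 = (a - 3)*(a^3 - 13*a - 12) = (a - 4)*(a - 3)*(a^2 + 4*a + 3) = (a - 4)*(a - 3)*(a + 3)*(a + 1)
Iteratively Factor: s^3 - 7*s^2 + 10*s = (s - 5)*(s^2 - 2*s) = (s - 5)*(s - 2)*(s)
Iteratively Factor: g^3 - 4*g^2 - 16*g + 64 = (g - 4)*(g^2 - 16) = (g - 4)^2*(g + 4)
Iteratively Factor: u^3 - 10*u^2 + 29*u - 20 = (u - 5)*(u^2 - 5*u + 4) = (u - 5)*(u - 1)*(u - 4)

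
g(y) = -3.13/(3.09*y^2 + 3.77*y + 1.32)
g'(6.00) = 0.01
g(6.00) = -0.02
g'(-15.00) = -0.00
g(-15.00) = -0.00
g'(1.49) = 0.21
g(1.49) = -0.23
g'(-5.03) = -0.02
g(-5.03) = -0.05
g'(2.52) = 0.07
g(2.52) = -0.10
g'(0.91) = 0.55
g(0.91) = -0.43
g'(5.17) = 0.01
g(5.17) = -0.03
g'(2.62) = 0.06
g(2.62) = -0.10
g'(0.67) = 0.90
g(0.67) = -0.60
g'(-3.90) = -0.06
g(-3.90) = -0.09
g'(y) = -3.13*(-6.18*y - 3.77)/(3.09*y^2 + 3.77*y + 1.32)^2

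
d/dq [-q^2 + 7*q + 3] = 7 - 2*q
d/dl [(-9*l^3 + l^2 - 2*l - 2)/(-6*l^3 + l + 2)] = (6*l^4 - 42*l^3 - 89*l^2 + 4*l - 2)/(36*l^6 - 12*l^4 - 24*l^3 + l^2 + 4*l + 4)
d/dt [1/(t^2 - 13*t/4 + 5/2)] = 4*(13 - 8*t)/(4*t^2 - 13*t + 10)^2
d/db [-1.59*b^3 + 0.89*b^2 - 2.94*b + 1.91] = -4.77*b^2 + 1.78*b - 2.94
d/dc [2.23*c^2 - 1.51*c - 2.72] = 4.46*c - 1.51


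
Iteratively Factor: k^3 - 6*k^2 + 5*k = (k)*(k^2 - 6*k + 5) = k*(k - 1)*(k - 5)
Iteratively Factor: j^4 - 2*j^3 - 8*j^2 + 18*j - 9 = (j - 1)*(j^3 - j^2 - 9*j + 9) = (j - 1)*(j + 3)*(j^2 - 4*j + 3) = (j - 3)*(j - 1)*(j + 3)*(j - 1)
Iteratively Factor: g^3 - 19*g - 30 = (g - 5)*(g^2 + 5*g + 6) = (g - 5)*(g + 2)*(g + 3)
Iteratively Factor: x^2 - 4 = (x + 2)*(x - 2)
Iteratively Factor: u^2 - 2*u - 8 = (u + 2)*(u - 4)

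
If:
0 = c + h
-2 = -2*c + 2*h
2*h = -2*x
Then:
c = 1/2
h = -1/2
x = 1/2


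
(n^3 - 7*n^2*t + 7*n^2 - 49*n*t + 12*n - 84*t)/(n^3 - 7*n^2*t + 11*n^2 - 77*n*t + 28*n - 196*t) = (n + 3)/(n + 7)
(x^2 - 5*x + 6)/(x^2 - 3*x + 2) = (x - 3)/(x - 1)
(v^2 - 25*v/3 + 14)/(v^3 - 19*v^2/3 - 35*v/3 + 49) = (v - 6)/(v^2 - 4*v - 21)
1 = 1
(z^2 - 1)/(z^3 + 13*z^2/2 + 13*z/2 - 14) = 2*(z + 1)/(2*z^2 + 15*z + 28)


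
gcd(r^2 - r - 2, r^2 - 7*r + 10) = r - 2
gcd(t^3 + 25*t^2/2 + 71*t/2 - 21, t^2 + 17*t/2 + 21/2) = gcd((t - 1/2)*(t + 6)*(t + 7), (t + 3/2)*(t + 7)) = t + 7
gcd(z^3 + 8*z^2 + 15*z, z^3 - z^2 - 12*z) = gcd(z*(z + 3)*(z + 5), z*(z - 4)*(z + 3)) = z^2 + 3*z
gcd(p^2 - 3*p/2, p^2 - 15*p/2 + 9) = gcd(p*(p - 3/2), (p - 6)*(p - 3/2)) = p - 3/2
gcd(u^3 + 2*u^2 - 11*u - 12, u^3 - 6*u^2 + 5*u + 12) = u^2 - 2*u - 3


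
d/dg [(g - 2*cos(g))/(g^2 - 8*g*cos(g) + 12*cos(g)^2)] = -(6*sin(g) + 1)/(g - 6*cos(g))^2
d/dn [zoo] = 0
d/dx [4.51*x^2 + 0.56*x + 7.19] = 9.02*x + 0.56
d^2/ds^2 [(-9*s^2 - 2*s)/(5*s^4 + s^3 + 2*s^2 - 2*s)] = 2*(-675*s^5 - 435*s^4 + s^3 - 606*s^2 - 126*s - 48)/(125*s^9 + 75*s^8 + 165*s^7 - 89*s^6 + 6*s^5 - 114*s^4 + 44*s^3 - 12*s^2 + 24*s - 8)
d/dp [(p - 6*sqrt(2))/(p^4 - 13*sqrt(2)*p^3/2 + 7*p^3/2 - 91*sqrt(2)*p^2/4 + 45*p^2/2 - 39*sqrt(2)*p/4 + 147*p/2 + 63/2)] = 4*(4*p^4 - 26*sqrt(2)*p^3 + 14*p^3 - 91*sqrt(2)*p^2 + 90*p^2 - 39*sqrt(2)*p + 294*p - (p - 6*sqrt(2))*(16*p^3 - 78*sqrt(2)*p^2 + 42*p^2 - 182*sqrt(2)*p + 180*p - 39*sqrt(2) + 294) + 126)/(4*p^4 - 26*sqrt(2)*p^3 + 14*p^3 - 91*sqrt(2)*p^2 + 90*p^2 - 39*sqrt(2)*p + 294*p + 126)^2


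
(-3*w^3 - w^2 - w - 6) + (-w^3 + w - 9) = -4*w^3 - w^2 - 15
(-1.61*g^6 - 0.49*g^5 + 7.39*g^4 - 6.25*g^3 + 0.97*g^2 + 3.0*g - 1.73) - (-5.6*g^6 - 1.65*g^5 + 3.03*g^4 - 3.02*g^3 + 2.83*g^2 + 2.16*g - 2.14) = 3.99*g^6 + 1.16*g^5 + 4.36*g^4 - 3.23*g^3 - 1.86*g^2 + 0.84*g + 0.41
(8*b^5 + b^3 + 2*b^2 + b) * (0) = 0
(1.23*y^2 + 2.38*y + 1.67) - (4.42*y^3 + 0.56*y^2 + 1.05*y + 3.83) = -4.42*y^3 + 0.67*y^2 + 1.33*y - 2.16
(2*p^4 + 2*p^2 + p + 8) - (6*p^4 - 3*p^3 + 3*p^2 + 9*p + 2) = -4*p^4 + 3*p^3 - p^2 - 8*p + 6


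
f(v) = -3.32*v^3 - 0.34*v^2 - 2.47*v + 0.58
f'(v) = -9.96*v^2 - 0.68*v - 2.47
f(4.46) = -311.74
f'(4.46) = -203.62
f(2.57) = -64.37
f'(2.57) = -70.00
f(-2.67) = 67.94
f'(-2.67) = -71.66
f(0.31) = -0.32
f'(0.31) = -3.64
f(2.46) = -56.98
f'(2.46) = -64.42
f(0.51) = -1.21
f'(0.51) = -5.41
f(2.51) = -60.26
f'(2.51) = -66.93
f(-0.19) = 1.06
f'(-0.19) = -2.70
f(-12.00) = 5718.22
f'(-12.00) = -1428.55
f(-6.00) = 720.28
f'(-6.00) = -356.95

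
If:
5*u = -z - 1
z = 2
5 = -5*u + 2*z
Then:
No Solution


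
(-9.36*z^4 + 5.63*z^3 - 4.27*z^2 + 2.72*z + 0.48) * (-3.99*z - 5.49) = 37.3464*z^5 + 28.9227*z^4 - 13.8714*z^3 + 12.5895*z^2 - 16.848*z - 2.6352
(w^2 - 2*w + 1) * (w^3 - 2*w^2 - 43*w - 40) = w^5 - 4*w^4 - 38*w^3 + 44*w^2 + 37*w - 40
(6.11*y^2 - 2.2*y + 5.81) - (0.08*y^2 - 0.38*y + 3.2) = 6.03*y^2 - 1.82*y + 2.61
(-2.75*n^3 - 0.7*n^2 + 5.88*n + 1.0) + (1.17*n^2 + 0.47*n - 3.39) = -2.75*n^3 + 0.47*n^2 + 6.35*n - 2.39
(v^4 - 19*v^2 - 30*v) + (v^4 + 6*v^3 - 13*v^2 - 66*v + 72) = 2*v^4 + 6*v^3 - 32*v^2 - 96*v + 72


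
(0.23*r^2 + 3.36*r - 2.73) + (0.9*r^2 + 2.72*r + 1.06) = 1.13*r^2 + 6.08*r - 1.67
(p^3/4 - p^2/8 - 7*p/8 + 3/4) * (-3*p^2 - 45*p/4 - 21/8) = -3*p^5/4 - 39*p^4/16 + 27*p^3/8 + 507*p^2/64 - 393*p/64 - 63/32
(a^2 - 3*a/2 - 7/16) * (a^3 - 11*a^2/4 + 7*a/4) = a^5 - 17*a^4/4 + 87*a^3/16 - 91*a^2/64 - 49*a/64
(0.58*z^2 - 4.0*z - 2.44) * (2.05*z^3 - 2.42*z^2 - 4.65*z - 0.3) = 1.189*z^5 - 9.6036*z^4 + 1.981*z^3 + 24.3308*z^2 + 12.546*z + 0.732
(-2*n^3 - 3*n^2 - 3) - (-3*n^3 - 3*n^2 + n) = n^3 - n - 3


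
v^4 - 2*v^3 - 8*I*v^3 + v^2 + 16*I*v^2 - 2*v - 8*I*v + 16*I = (v - 2)*(v - 8*I)*(v - I)*(v + I)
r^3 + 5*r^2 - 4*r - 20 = (r - 2)*(r + 2)*(r + 5)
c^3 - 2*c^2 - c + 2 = (c - 2)*(c - 1)*(c + 1)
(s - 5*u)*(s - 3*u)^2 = s^3 - 11*s^2*u + 39*s*u^2 - 45*u^3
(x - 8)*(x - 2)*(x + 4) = x^3 - 6*x^2 - 24*x + 64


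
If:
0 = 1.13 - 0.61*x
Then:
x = 1.85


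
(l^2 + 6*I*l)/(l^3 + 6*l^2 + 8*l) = (l + 6*I)/(l^2 + 6*l + 8)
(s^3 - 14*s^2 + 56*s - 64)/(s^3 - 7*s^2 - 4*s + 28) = (s^2 - 12*s + 32)/(s^2 - 5*s - 14)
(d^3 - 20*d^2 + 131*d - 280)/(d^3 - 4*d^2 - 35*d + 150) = (d^2 - 15*d + 56)/(d^2 + d - 30)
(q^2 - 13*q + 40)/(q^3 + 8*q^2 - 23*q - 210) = (q - 8)/(q^2 + 13*q + 42)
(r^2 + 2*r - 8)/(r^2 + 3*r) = (r^2 + 2*r - 8)/(r*(r + 3))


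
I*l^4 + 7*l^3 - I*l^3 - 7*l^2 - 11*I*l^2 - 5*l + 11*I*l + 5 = (l - 1)*(l - 5*I)*(l - I)*(I*l + 1)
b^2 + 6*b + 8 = (b + 2)*(b + 4)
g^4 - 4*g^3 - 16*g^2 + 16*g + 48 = (g - 6)*(g - 2)*(g + 2)^2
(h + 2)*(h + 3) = h^2 + 5*h + 6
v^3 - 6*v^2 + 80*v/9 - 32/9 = (v - 4)*(v - 4/3)*(v - 2/3)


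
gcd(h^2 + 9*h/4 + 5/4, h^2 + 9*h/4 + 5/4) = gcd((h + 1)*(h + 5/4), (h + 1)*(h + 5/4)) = h^2 + 9*h/4 + 5/4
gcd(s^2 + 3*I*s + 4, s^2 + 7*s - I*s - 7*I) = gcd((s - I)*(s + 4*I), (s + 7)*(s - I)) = s - I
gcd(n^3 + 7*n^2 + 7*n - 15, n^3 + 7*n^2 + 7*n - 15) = n^3 + 7*n^2 + 7*n - 15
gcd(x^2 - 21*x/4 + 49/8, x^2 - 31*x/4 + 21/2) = x - 7/4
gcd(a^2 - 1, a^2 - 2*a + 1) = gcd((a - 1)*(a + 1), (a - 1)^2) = a - 1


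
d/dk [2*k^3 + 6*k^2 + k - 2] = 6*k^2 + 12*k + 1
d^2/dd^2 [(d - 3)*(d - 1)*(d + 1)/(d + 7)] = 2*(d^3 + 21*d^2 + 147*d - 137)/(d^3 + 21*d^2 + 147*d + 343)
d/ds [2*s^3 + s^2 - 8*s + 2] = 6*s^2 + 2*s - 8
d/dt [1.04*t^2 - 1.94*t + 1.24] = 2.08*t - 1.94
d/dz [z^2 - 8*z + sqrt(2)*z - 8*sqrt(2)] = 2*z - 8 + sqrt(2)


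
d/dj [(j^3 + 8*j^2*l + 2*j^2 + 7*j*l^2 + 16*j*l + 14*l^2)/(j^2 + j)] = (j^4 + 2*j^3 - 7*j^2*l^2 - 8*j^2*l + 2*j^2 - 28*j*l^2 - 14*l^2)/(j^2*(j^2 + 2*j + 1))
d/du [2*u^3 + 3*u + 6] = 6*u^2 + 3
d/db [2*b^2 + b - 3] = 4*b + 1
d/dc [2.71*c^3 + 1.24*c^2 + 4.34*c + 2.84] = 8.13*c^2 + 2.48*c + 4.34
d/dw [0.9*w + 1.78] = 0.900000000000000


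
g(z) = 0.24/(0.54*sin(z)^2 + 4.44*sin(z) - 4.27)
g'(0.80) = -1.34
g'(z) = 0.24*(-1.08*sin(z)*cos(z) - 4.44*cos(z))/(0.54*sin(z)^2 + 4.44*sin(z) - 4.27)^2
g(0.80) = -0.30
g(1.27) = 0.52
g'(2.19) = 8.44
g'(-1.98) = 0.01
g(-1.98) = -0.03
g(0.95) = -0.80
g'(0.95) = -8.19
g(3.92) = -0.03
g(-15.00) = -0.03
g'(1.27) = -1.81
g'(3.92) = 0.01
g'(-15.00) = 0.01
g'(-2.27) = 0.01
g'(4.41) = 0.00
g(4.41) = -0.03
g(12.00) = -0.04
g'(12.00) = -0.02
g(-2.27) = -0.03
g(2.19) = -0.81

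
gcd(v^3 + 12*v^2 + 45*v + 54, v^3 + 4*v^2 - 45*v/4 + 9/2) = v + 6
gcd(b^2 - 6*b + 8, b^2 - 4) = b - 2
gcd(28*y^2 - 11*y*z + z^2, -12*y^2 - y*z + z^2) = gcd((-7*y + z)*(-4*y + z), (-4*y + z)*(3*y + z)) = 4*y - z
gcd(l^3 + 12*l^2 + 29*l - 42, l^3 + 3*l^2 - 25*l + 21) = l^2 + 6*l - 7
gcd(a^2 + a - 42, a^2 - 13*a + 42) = a - 6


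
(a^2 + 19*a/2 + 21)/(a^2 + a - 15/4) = 2*(2*a^2 + 19*a + 42)/(4*a^2 + 4*a - 15)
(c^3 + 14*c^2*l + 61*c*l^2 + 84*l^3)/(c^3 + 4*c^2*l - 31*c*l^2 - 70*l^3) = (c^2 + 7*c*l + 12*l^2)/(c^2 - 3*c*l - 10*l^2)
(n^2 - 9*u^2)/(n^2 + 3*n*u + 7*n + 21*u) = (n - 3*u)/(n + 7)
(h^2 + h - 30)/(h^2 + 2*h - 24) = (h - 5)/(h - 4)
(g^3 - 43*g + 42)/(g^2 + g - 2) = (g^2 + g - 42)/(g + 2)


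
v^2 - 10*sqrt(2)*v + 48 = (v - 6*sqrt(2))*(v - 4*sqrt(2))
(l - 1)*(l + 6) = l^2 + 5*l - 6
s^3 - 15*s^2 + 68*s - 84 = (s - 7)*(s - 6)*(s - 2)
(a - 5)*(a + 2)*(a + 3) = a^3 - 19*a - 30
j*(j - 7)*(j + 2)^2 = j^4 - 3*j^3 - 24*j^2 - 28*j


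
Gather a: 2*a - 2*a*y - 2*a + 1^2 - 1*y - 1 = -2*a*y - y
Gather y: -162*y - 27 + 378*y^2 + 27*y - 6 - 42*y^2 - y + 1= 336*y^2 - 136*y - 32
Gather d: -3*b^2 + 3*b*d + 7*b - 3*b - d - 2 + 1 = -3*b^2 + 4*b + d*(3*b - 1) - 1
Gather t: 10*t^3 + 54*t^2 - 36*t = 10*t^3 + 54*t^2 - 36*t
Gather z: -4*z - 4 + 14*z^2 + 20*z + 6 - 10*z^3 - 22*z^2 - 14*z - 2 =-10*z^3 - 8*z^2 + 2*z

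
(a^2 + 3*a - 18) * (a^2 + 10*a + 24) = a^4 + 13*a^3 + 36*a^2 - 108*a - 432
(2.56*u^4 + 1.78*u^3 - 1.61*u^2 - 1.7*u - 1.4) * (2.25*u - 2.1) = 5.76*u^5 - 1.371*u^4 - 7.3605*u^3 - 0.444*u^2 + 0.42*u + 2.94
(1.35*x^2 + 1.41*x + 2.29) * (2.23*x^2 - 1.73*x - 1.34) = 3.0105*x^4 + 0.8088*x^3 + 0.8584*x^2 - 5.8511*x - 3.0686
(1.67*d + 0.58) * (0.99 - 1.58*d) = -2.6386*d^2 + 0.7369*d + 0.5742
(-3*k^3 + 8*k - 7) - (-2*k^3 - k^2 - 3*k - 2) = -k^3 + k^2 + 11*k - 5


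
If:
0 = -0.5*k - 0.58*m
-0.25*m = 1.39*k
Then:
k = 0.00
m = 0.00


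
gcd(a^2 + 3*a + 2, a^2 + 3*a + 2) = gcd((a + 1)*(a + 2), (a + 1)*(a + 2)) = a^2 + 3*a + 2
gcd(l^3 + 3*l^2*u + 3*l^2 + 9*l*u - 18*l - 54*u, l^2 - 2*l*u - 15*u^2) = l + 3*u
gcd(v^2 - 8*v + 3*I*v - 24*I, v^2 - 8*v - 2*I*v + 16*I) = v - 8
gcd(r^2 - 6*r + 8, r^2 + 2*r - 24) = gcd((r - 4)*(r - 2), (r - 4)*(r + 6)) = r - 4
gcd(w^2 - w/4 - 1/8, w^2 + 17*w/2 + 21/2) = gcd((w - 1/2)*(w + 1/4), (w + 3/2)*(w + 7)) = 1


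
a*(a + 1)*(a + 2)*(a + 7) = a^4 + 10*a^3 + 23*a^2 + 14*a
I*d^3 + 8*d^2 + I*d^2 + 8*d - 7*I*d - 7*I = (d - 7*I)*(d - I)*(I*d + I)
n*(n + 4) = n^2 + 4*n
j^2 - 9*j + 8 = (j - 8)*(j - 1)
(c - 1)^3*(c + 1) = c^4 - 2*c^3 + 2*c - 1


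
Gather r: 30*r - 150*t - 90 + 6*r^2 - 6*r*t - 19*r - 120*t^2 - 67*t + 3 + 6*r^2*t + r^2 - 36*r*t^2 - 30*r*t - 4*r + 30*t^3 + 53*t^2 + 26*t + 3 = r^2*(6*t + 7) + r*(-36*t^2 - 36*t + 7) + 30*t^3 - 67*t^2 - 191*t - 84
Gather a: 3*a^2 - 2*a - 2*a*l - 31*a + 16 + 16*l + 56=3*a^2 + a*(-2*l - 33) + 16*l + 72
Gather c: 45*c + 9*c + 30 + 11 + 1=54*c + 42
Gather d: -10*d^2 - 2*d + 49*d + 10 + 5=-10*d^2 + 47*d + 15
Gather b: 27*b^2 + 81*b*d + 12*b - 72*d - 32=27*b^2 + b*(81*d + 12) - 72*d - 32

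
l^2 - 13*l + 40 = (l - 8)*(l - 5)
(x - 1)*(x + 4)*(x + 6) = x^3 + 9*x^2 + 14*x - 24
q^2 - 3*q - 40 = (q - 8)*(q + 5)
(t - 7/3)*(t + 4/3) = t^2 - t - 28/9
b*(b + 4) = b^2 + 4*b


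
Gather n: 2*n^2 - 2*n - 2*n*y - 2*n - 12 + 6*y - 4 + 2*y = 2*n^2 + n*(-2*y - 4) + 8*y - 16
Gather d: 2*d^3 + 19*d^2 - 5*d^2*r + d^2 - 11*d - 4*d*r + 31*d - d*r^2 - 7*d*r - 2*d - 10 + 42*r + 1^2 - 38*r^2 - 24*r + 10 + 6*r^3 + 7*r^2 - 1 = 2*d^3 + d^2*(20 - 5*r) + d*(-r^2 - 11*r + 18) + 6*r^3 - 31*r^2 + 18*r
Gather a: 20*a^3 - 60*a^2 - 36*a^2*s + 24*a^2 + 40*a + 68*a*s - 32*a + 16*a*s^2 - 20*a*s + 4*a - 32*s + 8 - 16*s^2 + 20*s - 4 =20*a^3 + a^2*(-36*s - 36) + a*(16*s^2 + 48*s + 12) - 16*s^2 - 12*s + 4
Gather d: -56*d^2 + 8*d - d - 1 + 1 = -56*d^2 + 7*d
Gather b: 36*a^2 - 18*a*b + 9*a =36*a^2 - 18*a*b + 9*a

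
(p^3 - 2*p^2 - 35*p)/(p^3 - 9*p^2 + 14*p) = (p + 5)/(p - 2)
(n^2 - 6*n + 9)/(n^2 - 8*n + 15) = (n - 3)/(n - 5)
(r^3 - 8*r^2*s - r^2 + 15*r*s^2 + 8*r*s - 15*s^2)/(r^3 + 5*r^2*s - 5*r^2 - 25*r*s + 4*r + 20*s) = (r^2 - 8*r*s + 15*s^2)/(r^2 + 5*r*s - 4*r - 20*s)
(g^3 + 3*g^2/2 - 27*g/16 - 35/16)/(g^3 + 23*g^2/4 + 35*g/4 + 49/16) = (4*g^2 - g - 5)/(4*g^2 + 16*g + 7)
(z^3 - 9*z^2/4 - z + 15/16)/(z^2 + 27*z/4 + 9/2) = (z^2 - 3*z + 5/4)/(z + 6)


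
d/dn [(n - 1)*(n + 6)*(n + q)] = 3*n^2 + 2*n*q + 10*n + 5*q - 6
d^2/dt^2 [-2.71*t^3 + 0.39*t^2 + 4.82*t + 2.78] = 0.78 - 16.26*t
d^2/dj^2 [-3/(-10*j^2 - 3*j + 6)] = 6*(-100*j^2 - 30*j + (20*j + 3)^2 + 60)/(10*j^2 + 3*j - 6)^3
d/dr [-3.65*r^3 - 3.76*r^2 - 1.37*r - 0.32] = -10.95*r^2 - 7.52*r - 1.37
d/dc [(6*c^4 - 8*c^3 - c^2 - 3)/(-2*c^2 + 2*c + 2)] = (-12*c^5 + 26*c^4 + 8*c^3 - 25*c^2 - 8*c + 3)/(2*(c^4 - 2*c^3 - c^2 + 2*c + 1))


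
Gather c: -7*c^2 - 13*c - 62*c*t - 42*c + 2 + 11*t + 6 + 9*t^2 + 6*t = -7*c^2 + c*(-62*t - 55) + 9*t^2 + 17*t + 8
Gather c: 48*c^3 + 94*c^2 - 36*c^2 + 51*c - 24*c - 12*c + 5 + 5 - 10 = 48*c^3 + 58*c^2 + 15*c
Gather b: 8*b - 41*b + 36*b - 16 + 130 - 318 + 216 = 3*b + 12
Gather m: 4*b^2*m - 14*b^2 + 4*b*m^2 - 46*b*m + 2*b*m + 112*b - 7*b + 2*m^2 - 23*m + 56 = -14*b^2 + 105*b + m^2*(4*b + 2) + m*(4*b^2 - 44*b - 23) + 56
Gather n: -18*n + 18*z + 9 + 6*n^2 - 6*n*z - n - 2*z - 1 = 6*n^2 + n*(-6*z - 19) + 16*z + 8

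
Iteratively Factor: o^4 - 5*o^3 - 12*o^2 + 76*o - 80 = (o - 2)*(o^3 - 3*o^2 - 18*o + 40) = (o - 2)^2*(o^2 - o - 20) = (o - 5)*(o - 2)^2*(o + 4)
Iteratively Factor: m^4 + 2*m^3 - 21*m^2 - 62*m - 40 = (m - 5)*(m^3 + 7*m^2 + 14*m + 8) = (m - 5)*(m + 4)*(m^2 + 3*m + 2) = (m - 5)*(m + 1)*(m + 4)*(m + 2)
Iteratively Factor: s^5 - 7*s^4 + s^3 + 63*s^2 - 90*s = (s - 2)*(s^4 - 5*s^3 - 9*s^2 + 45*s) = (s - 2)*(s + 3)*(s^3 - 8*s^2 + 15*s) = (s - 5)*(s - 2)*(s + 3)*(s^2 - 3*s) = s*(s - 5)*(s - 2)*(s + 3)*(s - 3)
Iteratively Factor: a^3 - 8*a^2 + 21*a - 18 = (a - 3)*(a^2 - 5*a + 6) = (a - 3)*(a - 2)*(a - 3)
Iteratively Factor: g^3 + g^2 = (g)*(g^2 + g) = g^2*(g + 1)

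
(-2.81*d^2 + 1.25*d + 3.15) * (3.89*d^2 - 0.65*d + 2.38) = -10.9309*d^4 + 6.689*d^3 + 4.7532*d^2 + 0.9275*d + 7.497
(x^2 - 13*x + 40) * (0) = 0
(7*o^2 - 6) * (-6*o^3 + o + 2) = -42*o^5 + 43*o^3 + 14*o^2 - 6*o - 12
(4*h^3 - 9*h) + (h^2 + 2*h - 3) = 4*h^3 + h^2 - 7*h - 3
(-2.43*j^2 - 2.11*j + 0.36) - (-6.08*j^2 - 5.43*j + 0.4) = 3.65*j^2 + 3.32*j - 0.04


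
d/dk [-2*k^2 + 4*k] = 4 - 4*k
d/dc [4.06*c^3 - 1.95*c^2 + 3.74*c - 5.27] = 12.18*c^2 - 3.9*c + 3.74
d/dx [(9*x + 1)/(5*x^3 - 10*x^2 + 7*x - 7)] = 5*(-18*x^3 + 15*x^2 + 4*x - 14)/(25*x^6 - 100*x^5 + 170*x^4 - 210*x^3 + 189*x^2 - 98*x + 49)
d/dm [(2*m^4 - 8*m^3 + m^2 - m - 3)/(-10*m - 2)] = (-30*m^4 + 72*m^3 + 19*m^2 - 2*m - 14)/(2*(25*m^2 + 10*m + 1))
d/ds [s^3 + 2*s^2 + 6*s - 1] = 3*s^2 + 4*s + 6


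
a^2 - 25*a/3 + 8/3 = (a - 8)*(a - 1/3)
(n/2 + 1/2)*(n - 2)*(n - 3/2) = n^3/2 - 5*n^2/4 - n/4 + 3/2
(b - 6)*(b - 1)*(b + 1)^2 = b^4 - 5*b^3 - 7*b^2 + 5*b + 6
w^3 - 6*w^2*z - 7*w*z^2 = w*(w - 7*z)*(w + z)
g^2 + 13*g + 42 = (g + 6)*(g + 7)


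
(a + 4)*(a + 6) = a^2 + 10*a + 24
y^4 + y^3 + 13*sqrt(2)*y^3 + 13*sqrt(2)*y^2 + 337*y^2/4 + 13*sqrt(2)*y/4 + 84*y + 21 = (y + 1/2)^2*(y + 6*sqrt(2))*(y + 7*sqrt(2))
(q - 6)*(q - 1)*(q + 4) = q^3 - 3*q^2 - 22*q + 24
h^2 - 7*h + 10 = (h - 5)*(h - 2)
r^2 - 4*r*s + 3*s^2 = (r - 3*s)*(r - s)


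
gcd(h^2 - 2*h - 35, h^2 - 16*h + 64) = 1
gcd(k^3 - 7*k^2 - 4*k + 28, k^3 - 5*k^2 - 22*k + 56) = k^2 - 9*k + 14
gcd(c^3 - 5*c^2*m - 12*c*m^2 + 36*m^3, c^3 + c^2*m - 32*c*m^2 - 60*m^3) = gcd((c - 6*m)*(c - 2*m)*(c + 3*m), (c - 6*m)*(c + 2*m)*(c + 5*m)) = c - 6*m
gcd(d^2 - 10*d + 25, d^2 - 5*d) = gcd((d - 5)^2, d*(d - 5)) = d - 5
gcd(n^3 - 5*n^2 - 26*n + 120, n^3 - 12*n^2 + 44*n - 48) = n^2 - 10*n + 24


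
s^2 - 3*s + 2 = (s - 2)*(s - 1)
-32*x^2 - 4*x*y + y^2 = (-8*x + y)*(4*x + y)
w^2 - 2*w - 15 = (w - 5)*(w + 3)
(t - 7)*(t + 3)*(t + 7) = t^3 + 3*t^2 - 49*t - 147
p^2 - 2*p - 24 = (p - 6)*(p + 4)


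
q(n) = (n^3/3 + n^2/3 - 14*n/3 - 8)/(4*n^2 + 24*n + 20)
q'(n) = (-8*n - 24)*(n^3/3 + n^2/3 - 14*n/3 - 8)/(4*n^2 + 24*n + 20)^2 + (n^2 + 2*n/3 - 14/3)/(4*n^2 + 24*n + 20) = (n^4 + 12*n^3 + 35*n^2 + 58*n + 74)/(12*(n^4 + 12*n^3 + 46*n^2 + 60*n + 25))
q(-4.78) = 4.35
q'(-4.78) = -23.15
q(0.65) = -0.29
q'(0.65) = 0.12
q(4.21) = 0.02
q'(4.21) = 0.08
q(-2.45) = -0.04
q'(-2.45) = 0.01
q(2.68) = -0.10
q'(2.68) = 0.08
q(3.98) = -0.00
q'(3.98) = 0.08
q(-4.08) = 0.53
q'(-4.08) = -1.22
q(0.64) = -0.29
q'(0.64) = 0.13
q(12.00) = 0.63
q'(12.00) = 0.08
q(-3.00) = 0.00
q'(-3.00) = -0.15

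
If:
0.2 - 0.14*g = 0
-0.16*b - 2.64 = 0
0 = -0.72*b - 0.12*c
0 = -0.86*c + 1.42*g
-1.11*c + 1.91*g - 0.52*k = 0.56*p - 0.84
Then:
No Solution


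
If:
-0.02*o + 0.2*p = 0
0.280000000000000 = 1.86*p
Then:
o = 1.51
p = 0.15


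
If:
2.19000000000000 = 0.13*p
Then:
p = 16.85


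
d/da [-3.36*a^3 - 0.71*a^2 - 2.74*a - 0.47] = -10.08*a^2 - 1.42*a - 2.74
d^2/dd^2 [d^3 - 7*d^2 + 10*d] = 6*d - 14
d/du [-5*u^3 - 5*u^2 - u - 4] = -15*u^2 - 10*u - 1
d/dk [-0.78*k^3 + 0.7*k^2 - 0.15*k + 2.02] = -2.34*k^2 + 1.4*k - 0.15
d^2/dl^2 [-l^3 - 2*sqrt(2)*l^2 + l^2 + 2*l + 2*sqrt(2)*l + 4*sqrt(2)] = -6*l - 4*sqrt(2) + 2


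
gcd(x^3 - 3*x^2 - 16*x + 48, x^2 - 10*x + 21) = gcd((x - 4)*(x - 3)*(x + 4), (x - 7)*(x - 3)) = x - 3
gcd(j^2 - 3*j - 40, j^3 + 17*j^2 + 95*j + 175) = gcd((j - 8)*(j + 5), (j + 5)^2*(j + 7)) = j + 5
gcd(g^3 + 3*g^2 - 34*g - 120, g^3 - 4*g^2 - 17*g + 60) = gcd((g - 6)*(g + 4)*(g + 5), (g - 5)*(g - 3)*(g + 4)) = g + 4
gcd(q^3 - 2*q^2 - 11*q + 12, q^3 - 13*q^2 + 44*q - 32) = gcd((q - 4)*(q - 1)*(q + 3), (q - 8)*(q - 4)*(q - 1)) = q^2 - 5*q + 4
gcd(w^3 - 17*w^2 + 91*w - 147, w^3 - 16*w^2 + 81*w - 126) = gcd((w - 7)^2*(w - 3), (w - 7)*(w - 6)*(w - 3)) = w^2 - 10*w + 21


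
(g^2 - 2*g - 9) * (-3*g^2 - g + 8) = -3*g^4 + 5*g^3 + 37*g^2 - 7*g - 72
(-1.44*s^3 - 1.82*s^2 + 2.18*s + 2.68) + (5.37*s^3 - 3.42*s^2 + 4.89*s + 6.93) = 3.93*s^3 - 5.24*s^2 + 7.07*s + 9.61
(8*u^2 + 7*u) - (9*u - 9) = 8*u^2 - 2*u + 9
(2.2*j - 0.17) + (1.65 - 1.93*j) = 0.27*j + 1.48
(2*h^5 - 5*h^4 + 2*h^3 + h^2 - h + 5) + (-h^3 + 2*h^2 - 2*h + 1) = 2*h^5 - 5*h^4 + h^3 + 3*h^2 - 3*h + 6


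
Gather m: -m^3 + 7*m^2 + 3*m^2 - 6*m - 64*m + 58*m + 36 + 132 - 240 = -m^3 + 10*m^2 - 12*m - 72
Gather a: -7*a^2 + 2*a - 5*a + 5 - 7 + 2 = -7*a^2 - 3*a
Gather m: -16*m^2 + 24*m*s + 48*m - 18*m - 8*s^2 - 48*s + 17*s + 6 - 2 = -16*m^2 + m*(24*s + 30) - 8*s^2 - 31*s + 4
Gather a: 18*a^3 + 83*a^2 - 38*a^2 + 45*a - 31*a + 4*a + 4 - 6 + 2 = 18*a^3 + 45*a^2 + 18*a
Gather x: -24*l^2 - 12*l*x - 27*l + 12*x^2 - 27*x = -24*l^2 - 27*l + 12*x^2 + x*(-12*l - 27)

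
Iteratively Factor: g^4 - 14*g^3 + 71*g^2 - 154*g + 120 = (g - 2)*(g^3 - 12*g^2 + 47*g - 60) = (g - 5)*(g - 2)*(g^2 - 7*g + 12) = (g - 5)*(g - 4)*(g - 2)*(g - 3)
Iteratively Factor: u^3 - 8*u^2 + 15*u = (u - 5)*(u^2 - 3*u) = u*(u - 5)*(u - 3)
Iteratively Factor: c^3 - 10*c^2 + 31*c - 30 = (c - 2)*(c^2 - 8*c + 15) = (c - 3)*(c - 2)*(c - 5)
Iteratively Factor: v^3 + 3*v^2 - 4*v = (v)*(v^2 + 3*v - 4) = v*(v - 1)*(v + 4)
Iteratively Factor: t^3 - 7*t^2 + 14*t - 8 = (t - 1)*(t^2 - 6*t + 8) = (t - 2)*(t - 1)*(t - 4)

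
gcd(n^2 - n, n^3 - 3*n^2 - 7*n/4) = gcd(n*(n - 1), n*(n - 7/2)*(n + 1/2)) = n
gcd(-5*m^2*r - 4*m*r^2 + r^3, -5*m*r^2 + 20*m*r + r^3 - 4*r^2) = -5*m*r + r^2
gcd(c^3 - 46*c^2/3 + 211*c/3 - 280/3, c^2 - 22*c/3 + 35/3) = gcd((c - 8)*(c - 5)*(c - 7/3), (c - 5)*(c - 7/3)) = c^2 - 22*c/3 + 35/3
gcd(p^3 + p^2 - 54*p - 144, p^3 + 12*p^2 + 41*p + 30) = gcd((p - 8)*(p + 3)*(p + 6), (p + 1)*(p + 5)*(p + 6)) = p + 6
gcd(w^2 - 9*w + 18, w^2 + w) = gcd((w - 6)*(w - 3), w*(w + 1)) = 1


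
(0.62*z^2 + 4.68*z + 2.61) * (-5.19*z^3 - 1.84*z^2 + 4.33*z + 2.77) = -3.2178*z^5 - 25.43*z^4 - 19.4725*z^3 + 17.1794*z^2 + 24.2649*z + 7.2297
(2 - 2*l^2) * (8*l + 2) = -16*l^3 - 4*l^2 + 16*l + 4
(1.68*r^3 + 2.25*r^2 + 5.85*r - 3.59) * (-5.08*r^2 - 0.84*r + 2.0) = -8.5344*r^5 - 12.8412*r^4 - 28.248*r^3 + 17.8232*r^2 + 14.7156*r - 7.18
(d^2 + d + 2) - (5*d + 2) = d^2 - 4*d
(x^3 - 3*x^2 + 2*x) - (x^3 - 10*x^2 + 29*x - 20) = 7*x^2 - 27*x + 20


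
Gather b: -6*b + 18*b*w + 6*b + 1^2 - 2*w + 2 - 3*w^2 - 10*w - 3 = 18*b*w - 3*w^2 - 12*w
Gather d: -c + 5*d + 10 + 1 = -c + 5*d + 11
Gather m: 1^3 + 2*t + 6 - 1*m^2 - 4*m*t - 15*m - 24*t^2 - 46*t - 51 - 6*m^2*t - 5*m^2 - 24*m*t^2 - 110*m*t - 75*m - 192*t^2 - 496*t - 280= m^2*(-6*t - 6) + m*(-24*t^2 - 114*t - 90) - 216*t^2 - 540*t - 324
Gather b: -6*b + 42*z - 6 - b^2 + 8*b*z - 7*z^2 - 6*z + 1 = -b^2 + b*(8*z - 6) - 7*z^2 + 36*z - 5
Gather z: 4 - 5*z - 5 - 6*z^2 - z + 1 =-6*z^2 - 6*z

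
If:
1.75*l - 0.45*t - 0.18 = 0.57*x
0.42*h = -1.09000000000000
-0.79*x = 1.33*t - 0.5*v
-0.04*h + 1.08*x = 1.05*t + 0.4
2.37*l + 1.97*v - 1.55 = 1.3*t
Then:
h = -2.60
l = 0.21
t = 0.03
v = 0.55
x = 0.30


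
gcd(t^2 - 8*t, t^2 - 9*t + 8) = t - 8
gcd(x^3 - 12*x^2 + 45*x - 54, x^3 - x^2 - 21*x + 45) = x^2 - 6*x + 9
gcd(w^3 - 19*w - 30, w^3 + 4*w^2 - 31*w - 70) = w^2 - 3*w - 10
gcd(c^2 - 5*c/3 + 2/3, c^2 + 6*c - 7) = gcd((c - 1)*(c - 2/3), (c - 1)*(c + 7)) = c - 1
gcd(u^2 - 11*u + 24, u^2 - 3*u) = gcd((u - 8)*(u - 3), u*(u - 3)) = u - 3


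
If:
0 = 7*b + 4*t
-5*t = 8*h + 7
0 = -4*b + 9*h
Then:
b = 252/187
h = 112/187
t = -441/187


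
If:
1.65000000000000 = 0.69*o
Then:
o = 2.39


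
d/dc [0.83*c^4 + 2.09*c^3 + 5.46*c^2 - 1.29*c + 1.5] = 3.32*c^3 + 6.27*c^2 + 10.92*c - 1.29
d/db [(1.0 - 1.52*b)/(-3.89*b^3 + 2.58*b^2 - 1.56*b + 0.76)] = (-11.8256*b^3 + 15.5916*b^2 - 5.16*b + 0.4048)/(15.1321*b^6 - 20.0724*b^5 + 18.7932*b^4 - 13.9624*b^3 + 6.3552*b^2 - 2.3712*b + 0.5776)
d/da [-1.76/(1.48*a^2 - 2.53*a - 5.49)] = (5.2096*a - 4.4528)/(-1.48*a^2 + 2.53*a + 5.49)^2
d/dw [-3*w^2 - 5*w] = -6*w - 5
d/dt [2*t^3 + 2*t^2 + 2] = 2*t*(3*t + 2)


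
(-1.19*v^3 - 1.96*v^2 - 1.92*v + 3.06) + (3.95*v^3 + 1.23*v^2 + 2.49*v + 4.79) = 2.76*v^3 - 0.73*v^2 + 0.57*v + 7.85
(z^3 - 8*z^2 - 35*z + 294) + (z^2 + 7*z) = z^3 - 7*z^2 - 28*z + 294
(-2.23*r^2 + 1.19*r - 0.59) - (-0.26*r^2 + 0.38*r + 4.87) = -1.97*r^2 + 0.81*r - 5.46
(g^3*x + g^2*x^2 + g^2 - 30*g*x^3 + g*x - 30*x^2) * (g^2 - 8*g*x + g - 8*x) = g^5*x - 7*g^4*x^2 + g^4*x + g^4 - 38*g^3*x^3 - 7*g^3*x^2 - 7*g^3*x + g^3 + 240*g^2*x^4 - 38*g^2*x^3 - 38*g^2*x^2 - 7*g^2*x + 240*g*x^4 + 240*g*x^3 - 38*g*x^2 + 240*x^3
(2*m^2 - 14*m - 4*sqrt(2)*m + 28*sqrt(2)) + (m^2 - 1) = 3*m^2 - 14*m - 4*sqrt(2)*m - 1 + 28*sqrt(2)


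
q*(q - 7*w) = q^2 - 7*q*w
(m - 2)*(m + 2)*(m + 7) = m^3 + 7*m^2 - 4*m - 28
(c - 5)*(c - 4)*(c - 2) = c^3 - 11*c^2 + 38*c - 40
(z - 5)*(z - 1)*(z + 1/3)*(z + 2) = z^4 - 11*z^3/3 - 25*z^2/3 + 23*z/3 + 10/3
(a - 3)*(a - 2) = a^2 - 5*a + 6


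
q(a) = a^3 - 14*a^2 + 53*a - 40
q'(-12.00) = 821.00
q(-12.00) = -4420.00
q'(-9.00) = 548.00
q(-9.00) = -2380.00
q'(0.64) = 36.31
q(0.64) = -11.55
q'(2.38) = 3.35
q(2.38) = 20.32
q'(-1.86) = 115.46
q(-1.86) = -193.45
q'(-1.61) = 105.86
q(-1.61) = -165.79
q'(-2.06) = 123.41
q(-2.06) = -217.33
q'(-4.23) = 225.12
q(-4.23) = -590.38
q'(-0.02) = 53.56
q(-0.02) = -41.07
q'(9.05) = 45.31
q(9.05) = 34.23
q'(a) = 3*a^2 - 28*a + 53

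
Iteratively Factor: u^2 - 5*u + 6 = (u - 3)*(u - 2)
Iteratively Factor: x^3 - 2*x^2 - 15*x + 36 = (x + 4)*(x^2 - 6*x + 9) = (x - 3)*(x + 4)*(x - 3)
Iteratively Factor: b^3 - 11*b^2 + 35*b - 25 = (b - 5)*(b^2 - 6*b + 5) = (b - 5)*(b - 1)*(b - 5)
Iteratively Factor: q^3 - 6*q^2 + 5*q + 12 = (q - 4)*(q^2 - 2*q - 3) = (q - 4)*(q + 1)*(q - 3)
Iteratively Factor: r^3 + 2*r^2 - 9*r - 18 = (r + 3)*(r^2 - r - 6) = (r + 2)*(r + 3)*(r - 3)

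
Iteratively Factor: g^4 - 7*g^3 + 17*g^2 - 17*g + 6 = (g - 1)*(g^3 - 6*g^2 + 11*g - 6) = (g - 1)^2*(g^2 - 5*g + 6) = (g - 3)*(g - 1)^2*(g - 2)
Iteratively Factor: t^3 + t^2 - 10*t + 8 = (t + 4)*(t^2 - 3*t + 2) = (t - 1)*(t + 4)*(t - 2)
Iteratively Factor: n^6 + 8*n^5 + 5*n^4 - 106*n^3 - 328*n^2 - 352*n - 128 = (n - 4)*(n^5 + 12*n^4 + 53*n^3 + 106*n^2 + 96*n + 32) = (n - 4)*(n + 1)*(n^4 + 11*n^3 + 42*n^2 + 64*n + 32) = (n - 4)*(n + 1)^2*(n^3 + 10*n^2 + 32*n + 32) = (n - 4)*(n + 1)^2*(n + 4)*(n^2 + 6*n + 8) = (n - 4)*(n + 1)^2*(n + 4)^2*(n + 2)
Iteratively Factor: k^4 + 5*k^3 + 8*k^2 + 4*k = (k + 1)*(k^3 + 4*k^2 + 4*k) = (k + 1)*(k + 2)*(k^2 + 2*k) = k*(k + 1)*(k + 2)*(k + 2)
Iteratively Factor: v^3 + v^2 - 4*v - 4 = (v + 2)*(v^2 - v - 2) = (v + 1)*(v + 2)*(v - 2)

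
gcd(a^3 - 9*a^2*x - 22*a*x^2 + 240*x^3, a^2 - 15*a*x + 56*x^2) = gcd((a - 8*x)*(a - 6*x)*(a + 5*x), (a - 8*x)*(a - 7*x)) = -a + 8*x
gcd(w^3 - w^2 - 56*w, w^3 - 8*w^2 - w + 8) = w - 8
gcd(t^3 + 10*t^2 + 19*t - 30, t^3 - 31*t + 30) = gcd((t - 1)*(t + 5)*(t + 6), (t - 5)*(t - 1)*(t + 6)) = t^2 + 5*t - 6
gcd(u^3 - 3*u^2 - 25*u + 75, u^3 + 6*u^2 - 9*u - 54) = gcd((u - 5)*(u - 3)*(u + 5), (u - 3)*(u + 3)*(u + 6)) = u - 3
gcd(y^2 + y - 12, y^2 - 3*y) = y - 3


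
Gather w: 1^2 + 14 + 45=60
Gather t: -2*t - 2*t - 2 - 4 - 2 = -4*t - 8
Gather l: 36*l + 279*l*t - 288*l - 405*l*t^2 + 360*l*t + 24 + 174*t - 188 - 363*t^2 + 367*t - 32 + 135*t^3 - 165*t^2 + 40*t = l*(-405*t^2 + 639*t - 252) + 135*t^3 - 528*t^2 + 581*t - 196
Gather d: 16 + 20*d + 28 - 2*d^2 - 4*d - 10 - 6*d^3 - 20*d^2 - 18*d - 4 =-6*d^3 - 22*d^2 - 2*d + 30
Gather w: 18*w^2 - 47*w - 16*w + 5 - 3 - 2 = 18*w^2 - 63*w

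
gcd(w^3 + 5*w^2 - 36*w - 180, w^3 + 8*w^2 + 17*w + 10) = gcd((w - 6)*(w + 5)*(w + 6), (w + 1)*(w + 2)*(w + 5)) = w + 5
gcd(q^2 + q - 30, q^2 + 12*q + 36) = q + 6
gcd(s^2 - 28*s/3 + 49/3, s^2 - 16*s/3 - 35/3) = s - 7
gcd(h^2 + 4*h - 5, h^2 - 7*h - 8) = 1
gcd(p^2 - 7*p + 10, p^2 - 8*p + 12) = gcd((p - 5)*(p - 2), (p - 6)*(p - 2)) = p - 2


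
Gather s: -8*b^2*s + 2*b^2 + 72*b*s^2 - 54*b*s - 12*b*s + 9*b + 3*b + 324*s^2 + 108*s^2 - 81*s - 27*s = 2*b^2 + 12*b + s^2*(72*b + 432) + s*(-8*b^2 - 66*b - 108)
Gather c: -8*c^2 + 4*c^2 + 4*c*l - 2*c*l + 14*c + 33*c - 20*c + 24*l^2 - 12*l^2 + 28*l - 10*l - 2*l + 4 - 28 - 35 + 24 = -4*c^2 + c*(2*l + 27) + 12*l^2 + 16*l - 35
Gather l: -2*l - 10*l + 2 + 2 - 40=-12*l - 36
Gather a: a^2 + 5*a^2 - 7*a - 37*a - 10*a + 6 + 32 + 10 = 6*a^2 - 54*a + 48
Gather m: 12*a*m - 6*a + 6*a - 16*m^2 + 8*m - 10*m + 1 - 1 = -16*m^2 + m*(12*a - 2)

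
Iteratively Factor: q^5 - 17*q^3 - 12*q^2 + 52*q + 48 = (q - 4)*(q^4 + 4*q^3 - q^2 - 16*q - 12) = (q - 4)*(q + 1)*(q^3 + 3*q^2 - 4*q - 12) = (q - 4)*(q - 2)*(q + 1)*(q^2 + 5*q + 6) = (q - 4)*(q - 2)*(q + 1)*(q + 2)*(q + 3)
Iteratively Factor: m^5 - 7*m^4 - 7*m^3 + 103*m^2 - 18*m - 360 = (m - 4)*(m^4 - 3*m^3 - 19*m^2 + 27*m + 90) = (m - 5)*(m - 4)*(m^3 + 2*m^2 - 9*m - 18) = (m - 5)*(m - 4)*(m + 2)*(m^2 - 9) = (m - 5)*(m - 4)*(m - 3)*(m + 2)*(m + 3)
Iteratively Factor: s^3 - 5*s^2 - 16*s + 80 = (s - 4)*(s^2 - s - 20) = (s - 4)*(s + 4)*(s - 5)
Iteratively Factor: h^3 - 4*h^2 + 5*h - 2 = (h - 2)*(h^2 - 2*h + 1) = (h - 2)*(h - 1)*(h - 1)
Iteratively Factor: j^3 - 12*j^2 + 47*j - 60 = (j - 5)*(j^2 - 7*j + 12) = (j - 5)*(j - 4)*(j - 3)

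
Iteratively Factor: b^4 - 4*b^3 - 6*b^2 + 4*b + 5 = (b - 1)*(b^3 - 3*b^2 - 9*b - 5) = (b - 1)*(b + 1)*(b^2 - 4*b - 5) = (b - 5)*(b - 1)*(b + 1)*(b + 1)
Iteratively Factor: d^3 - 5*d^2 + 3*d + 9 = (d + 1)*(d^2 - 6*d + 9) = (d - 3)*(d + 1)*(d - 3)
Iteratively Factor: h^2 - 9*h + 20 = (h - 5)*(h - 4)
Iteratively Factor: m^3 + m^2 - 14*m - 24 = (m + 3)*(m^2 - 2*m - 8) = (m + 2)*(m + 3)*(m - 4)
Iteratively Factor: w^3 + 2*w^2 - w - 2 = (w + 2)*(w^2 - 1) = (w - 1)*(w + 2)*(w + 1)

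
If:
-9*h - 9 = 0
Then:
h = -1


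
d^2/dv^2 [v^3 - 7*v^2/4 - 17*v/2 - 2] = 6*v - 7/2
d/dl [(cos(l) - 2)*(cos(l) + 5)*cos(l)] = (-3*cos(l)^2 - 6*cos(l) + 10)*sin(l)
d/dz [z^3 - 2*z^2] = z*(3*z - 4)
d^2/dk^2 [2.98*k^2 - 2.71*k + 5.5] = 5.96000000000000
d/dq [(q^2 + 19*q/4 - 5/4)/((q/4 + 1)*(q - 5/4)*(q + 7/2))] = 8*(-32*q^4 - 304*q^3 - 682*q^2 - 620*q - 2475)/(64*q^6 + 800*q^5 + 3092*q^4 + 1460*q^3 - 12631*q^2 - 10360*q + 19600)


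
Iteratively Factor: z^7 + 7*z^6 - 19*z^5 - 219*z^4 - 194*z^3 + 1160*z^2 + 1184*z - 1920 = (z - 2)*(z^6 + 9*z^5 - z^4 - 221*z^3 - 636*z^2 - 112*z + 960) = (z - 2)*(z + 4)*(z^5 + 5*z^4 - 21*z^3 - 137*z^2 - 88*z + 240) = (z - 2)*(z + 4)^2*(z^4 + z^3 - 25*z^2 - 37*z + 60) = (z - 2)*(z + 4)^3*(z^3 - 3*z^2 - 13*z + 15) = (z - 2)*(z - 1)*(z + 4)^3*(z^2 - 2*z - 15) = (z - 2)*(z - 1)*(z + 3)*(z + 4)^3*(z - 5)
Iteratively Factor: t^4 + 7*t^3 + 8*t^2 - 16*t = (t + 4)*(t^3 + 3*t^2 - 4*t) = t*(t + 4)*(t^2 + 3*t - 4) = t*(t + 4)^2*(t - 1)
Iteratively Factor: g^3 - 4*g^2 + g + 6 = (g - 3)*(g^2 - g - 2) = (g - 3)*(g - 2)*(g + 1)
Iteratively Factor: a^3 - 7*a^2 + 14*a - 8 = (a - 4)*(a^2 - 3*a + 2) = (a - 4)*(a - 1)*(a - 2)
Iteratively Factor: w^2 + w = (w + 1)*(w)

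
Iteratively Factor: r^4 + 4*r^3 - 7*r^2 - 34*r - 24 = (r + 4)*(r^3 - 7*r - 6) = (r + 2)*(r + 4)*(r^2 - 2*r - 3) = (r + 1)*(r + 2)*(r + 4)*(r - 3)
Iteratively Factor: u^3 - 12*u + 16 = (u - 2)*(u^2 + 2*u - 8) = (u - 2)^2*(u + 4)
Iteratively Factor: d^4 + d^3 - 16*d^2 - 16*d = (d + 4)*(d^3 - 3*d^2 - 4*d) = (d - 4)*(d + 4)*(d^2 + d) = d*(d - 4)*(d + 4)*(d + 1)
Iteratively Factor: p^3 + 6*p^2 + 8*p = (p + 2)*(p^2 + 4*p) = p*(p + 2)*(p + 4)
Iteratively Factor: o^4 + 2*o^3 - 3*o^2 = (o + 3)*(o^3 - o^2) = (o - 1)*(o + 3)*(o^2) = o*(o - 1)*(o + 3)*(o)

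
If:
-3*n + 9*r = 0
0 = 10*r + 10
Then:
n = -3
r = -1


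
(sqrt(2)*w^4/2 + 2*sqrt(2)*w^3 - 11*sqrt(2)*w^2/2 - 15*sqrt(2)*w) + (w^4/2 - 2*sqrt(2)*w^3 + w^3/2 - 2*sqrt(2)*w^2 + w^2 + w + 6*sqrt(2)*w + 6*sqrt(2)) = w^4/2 + sqrt(2)*w^4/2 + w^3/2 - 15*sqrt(2)*w^2/2 + w^2 - 9*sqrt(2)*w + w + 6*sqrt(2)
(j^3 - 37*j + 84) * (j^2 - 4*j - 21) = j^5 - 4*j^4 - 58*j^3 + 232*j^2 + 441*j - 1764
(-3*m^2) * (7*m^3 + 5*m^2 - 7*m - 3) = -21*m^5 - 15*m^4 + 21*m^3 + 9*m^2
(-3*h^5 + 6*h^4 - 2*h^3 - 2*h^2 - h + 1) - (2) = -3*h^5 + 6*h^4 - 2*h^3 - 2*h^2 - h - 1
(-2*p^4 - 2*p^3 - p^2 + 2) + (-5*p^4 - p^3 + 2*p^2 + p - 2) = -7*p^4 - 3*p^3 + p^2 + p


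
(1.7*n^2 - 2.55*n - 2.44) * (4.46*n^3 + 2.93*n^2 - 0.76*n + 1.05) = 7.582*n^5 - 6.392*n^4 - 19.6459*n^3 - 3.4262*n^2 - 0.8231*n - 2.562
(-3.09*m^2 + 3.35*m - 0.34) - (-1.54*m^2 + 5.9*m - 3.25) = -1.55*m^2 - 2.55*m + 2.91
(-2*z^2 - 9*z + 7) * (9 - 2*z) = 4*z^3 - 95*z + 63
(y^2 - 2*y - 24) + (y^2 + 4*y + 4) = 2*y^2 + 2*y - 20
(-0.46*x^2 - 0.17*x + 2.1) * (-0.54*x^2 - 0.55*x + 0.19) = 0.2484*x^4 + 0.3448*x^3 - 1.1279*x^2 - 1.1873*x + 0.399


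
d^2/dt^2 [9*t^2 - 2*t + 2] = 18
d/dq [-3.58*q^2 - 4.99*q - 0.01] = -7.16*q - 4.99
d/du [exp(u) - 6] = exp(u)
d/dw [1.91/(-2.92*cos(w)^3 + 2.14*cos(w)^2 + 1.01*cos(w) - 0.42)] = (-16.7316*cos(w)^2 + 8.1748*cos(w) + 1.9291)*sin(w)/(2.92*cos(w)^3 - 2.14*cos(w)^2 - 1.01*cos(w) + 0.42)^2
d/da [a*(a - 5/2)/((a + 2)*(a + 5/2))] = 2*(14*a^2 + 20*a - 25)/(4*a^4 + 36*a^3 + 121*a^2 + 180*a + 100)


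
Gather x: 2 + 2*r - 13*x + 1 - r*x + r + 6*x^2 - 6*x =3*r + 6*x^2 + x*(-r - 19) + 3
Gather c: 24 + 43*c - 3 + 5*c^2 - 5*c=5*c^2 + 38*c + 21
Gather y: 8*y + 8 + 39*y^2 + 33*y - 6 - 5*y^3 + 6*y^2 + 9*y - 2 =-5*y^3 + 45*y^2 + 50*y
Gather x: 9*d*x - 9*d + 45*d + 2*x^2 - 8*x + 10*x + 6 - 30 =36*d + 2*x^2 + x*(9*d + 2) - 24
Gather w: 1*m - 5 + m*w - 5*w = m + w*(m - 5) - 5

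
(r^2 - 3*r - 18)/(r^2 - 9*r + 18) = (r + 3)/(r - 3)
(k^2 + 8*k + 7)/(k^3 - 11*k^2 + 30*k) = (k^2 + 8*k + 7)/(k*(k^2 - 11*k + 30))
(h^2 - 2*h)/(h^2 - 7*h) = (h - 2)/(h - 7)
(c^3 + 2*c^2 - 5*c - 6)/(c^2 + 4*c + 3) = c - 2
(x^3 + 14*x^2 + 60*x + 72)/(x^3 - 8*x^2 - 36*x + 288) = (x^2 + 8*x + 12)/(x^2 - 14*x + 48)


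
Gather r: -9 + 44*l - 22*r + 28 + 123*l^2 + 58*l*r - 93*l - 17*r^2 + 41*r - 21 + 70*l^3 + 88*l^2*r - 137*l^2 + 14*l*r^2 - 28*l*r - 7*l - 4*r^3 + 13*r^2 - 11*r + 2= 70*l^3 - 14*l^2 - 56*l - 4*r^3 + r^2*(14*l - 4) + r*(88*l^2 + 30*l + 8)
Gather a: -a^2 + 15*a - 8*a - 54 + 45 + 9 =-a^2 + 7*a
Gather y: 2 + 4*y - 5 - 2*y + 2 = 2*y - 1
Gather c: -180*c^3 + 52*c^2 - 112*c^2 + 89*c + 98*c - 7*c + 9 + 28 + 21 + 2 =-180*c^3 - 60*c^2 + 180*c + 60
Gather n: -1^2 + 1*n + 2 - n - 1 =0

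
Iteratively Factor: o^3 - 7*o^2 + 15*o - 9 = (o - 1)*(o^2 - 6*o + 9) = (o - 3)*(o - 1)*(o - 3)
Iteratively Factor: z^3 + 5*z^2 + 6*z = (z + 2)*(z^2 + 3*z) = (z + 2)*(z + 3)*(z)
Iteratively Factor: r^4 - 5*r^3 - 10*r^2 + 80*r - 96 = (r - 3)*(r^3 - 2*r^2 - 16*r + 32) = (r - 3)*(r - 2)*(r^2 - 16) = (r - 3)*(r - 2)*(r + 4)*(r - 4)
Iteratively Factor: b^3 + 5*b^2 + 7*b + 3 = (b + 3)*(b^2 + 2*b + 1) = (b + 1)*(b + 3)*(b + 1)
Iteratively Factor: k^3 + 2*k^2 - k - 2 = (k - 1)*(k^2 + 3*k + 2) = (k - 1)*(k + 2)*(k + 1)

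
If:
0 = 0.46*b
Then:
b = 0.00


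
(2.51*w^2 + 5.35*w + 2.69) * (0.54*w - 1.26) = 1.3554*w^3 - 0.2736*w^2 - 5.2884*w - 3.3894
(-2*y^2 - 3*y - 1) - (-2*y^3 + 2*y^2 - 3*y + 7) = 2*y^3 - 4*y^2 - 8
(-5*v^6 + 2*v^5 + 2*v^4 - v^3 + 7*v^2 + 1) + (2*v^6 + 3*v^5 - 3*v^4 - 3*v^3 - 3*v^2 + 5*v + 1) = -3*v^6 + 5*v^5 - v^4 - 4*v^3 + 4*v^2 + 5*v + 2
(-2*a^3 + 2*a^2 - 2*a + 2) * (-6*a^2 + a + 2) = 12*a^5 - 14*a^4 + 10*a^3 - 10*a^2 - 2*a + 4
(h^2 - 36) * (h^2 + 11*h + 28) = h^4 + 11*h^3 - 8*h^2 - 396*h - 1008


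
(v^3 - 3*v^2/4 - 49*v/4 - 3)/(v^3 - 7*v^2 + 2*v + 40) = (4*v^2 + 13*v + 3)/(4*(v^2 - 3*v - 10))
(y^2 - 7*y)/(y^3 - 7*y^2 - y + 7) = y/(y^2 - 1)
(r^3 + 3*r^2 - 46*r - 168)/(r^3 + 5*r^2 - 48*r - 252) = (r + 4)/(r + 6)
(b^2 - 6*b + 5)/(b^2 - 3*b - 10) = (b - 1)/(b + 2)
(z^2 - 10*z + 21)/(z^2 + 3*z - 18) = (z - 7)/(z + 6)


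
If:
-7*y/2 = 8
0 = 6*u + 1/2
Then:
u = -1/12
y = -16/7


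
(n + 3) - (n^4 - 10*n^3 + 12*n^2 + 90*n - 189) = -n^4 + 10*n^3 - 12*n^2 - 89*n + 192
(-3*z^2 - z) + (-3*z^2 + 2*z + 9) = -6*z^2 + z + 9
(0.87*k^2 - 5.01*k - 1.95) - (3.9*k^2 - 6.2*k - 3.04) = -3.03*k^2 + 1.19*k + 1.09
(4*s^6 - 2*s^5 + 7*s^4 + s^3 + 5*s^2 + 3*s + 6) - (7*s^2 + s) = 4*s^6 - 2*s^5 + 7*s^4 + s^3 - 2*s^2 + 2*s + 6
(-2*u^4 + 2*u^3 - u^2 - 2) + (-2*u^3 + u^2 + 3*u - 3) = -2*u^4 + 3*u - 5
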